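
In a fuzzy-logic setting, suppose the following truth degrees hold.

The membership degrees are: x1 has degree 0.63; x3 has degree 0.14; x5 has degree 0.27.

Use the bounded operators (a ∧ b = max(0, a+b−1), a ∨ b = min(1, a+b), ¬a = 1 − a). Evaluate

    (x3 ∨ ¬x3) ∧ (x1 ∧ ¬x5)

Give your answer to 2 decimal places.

0.36

¬x3 = 1 − 0.14 = 0.86
x3 ∨ ¬x3 = min(1, a+b) on (0.14, 0.86) = 1.00
¬x5 = 1 − 0.27 = 0.73
x1 ∧ ¬x5 = max(0, a+b−1) on (0.63, 0.73) = 0.36
(x3 ∨ ¬x3) ∧ (x1 ∧ ¬x5) = max(0, a+b−1) on (1.00, 0.36) = 0.36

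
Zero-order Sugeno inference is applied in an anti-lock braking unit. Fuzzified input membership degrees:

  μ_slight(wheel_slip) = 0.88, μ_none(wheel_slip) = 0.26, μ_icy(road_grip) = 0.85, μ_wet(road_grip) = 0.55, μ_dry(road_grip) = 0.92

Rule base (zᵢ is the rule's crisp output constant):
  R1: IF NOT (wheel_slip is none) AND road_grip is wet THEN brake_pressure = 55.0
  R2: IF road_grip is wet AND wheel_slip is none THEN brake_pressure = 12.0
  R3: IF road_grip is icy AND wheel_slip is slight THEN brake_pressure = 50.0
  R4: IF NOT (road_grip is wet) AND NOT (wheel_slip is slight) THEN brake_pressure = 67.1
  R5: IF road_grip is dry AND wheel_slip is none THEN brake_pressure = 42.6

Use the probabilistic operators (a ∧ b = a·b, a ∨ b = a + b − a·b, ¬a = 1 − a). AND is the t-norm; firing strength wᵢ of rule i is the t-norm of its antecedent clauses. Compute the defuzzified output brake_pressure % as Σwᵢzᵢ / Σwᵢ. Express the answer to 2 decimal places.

47.33

R1 (z=55.0): ¬none=1−0.26=0.74, wet=0.55; AND[a·b] → w = 0.4070
R2 (z=12.0): wet=0.55, none=0.26; AND[a·b] → w = 0.1430
R3 (z=50.0): icy=0.85, slight=0.88; AND[a·b] → w = 0.7480
R4 (z=67.1): ¬wet=1−0.55=0.45, ¬slight=1−0.88=0.12; AND[a·b] → w = 0.0540
R5 (z=42.6): dry=0.92, none=0.26; AND[a·b] → w = 0.2392
Weighted average = (0.4070·55.0 + 0.1430·12.0 + 0.7480·50.0 + 0.0540·67.1 + 0.2392·42.6) / (0.4070 + 0.1430 + 0.7480 + 0.0540 + 0.2392)
  = 75.3143 / 1.5912 = 47.33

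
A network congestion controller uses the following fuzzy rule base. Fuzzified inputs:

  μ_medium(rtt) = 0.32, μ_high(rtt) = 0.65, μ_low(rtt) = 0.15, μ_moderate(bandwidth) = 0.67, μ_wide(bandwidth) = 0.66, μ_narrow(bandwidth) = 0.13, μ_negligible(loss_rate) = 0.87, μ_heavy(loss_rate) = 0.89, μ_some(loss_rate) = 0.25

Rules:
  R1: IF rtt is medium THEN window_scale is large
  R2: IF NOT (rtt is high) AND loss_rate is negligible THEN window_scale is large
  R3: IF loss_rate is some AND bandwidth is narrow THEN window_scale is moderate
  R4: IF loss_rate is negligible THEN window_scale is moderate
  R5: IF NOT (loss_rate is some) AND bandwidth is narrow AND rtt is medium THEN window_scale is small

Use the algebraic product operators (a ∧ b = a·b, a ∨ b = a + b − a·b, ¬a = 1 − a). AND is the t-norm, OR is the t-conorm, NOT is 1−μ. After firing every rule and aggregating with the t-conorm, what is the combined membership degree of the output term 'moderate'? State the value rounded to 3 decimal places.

R1: medium=0.32 → w = 0.3200
R2: ¬high=1−0.65=0.35, negligible=0.87; AND[a·b] → w = 0.3045
R3: some=0.25, narrow=0.13; AND[a·b] → w = 0.0325
R4: negligible=0.87 → w = 0.8700
R5: ¬some=1−0.25=0.75, narrow=0.13, medium=0.32; AND[a·b] → w = 0.0312
Rules with consequent 'moderate': {R3, R4} → strengths 0.0325, 0.8700
Aggregate via t-conorm [a + b − a·b]: 0.8742

0.874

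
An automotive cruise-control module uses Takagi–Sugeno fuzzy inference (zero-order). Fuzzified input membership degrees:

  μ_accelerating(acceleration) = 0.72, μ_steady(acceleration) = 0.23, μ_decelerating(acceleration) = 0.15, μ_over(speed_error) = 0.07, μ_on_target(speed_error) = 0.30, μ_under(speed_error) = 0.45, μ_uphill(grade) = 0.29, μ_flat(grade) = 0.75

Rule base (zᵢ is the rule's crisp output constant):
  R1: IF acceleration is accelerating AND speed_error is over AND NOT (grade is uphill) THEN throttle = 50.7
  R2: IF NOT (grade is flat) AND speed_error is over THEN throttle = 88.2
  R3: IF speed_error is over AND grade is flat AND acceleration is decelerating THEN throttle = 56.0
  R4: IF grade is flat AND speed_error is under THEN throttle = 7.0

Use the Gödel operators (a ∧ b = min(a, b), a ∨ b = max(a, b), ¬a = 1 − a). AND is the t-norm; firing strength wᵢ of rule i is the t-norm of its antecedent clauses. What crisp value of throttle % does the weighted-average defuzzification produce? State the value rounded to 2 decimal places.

25.44

R1 (z=50.7): accelerating=0.72, over=0.07, ¬uphill=1−0.29=0.71; AND[min(a, b)] → w = 0.07
R2 (z=88.2): ¬flat=1−0.75=0.25, over=0.07; AND[min(a, b)] → w = 0.07
R3 (z=56.0): over=0.07, flat=0.75, decelerating=0.15; AND[min(a, b)] → w = 0.07
R4 (z=7.0): flat=0.75, under=0.45; AND[min(a, b)] → w = 0.45
Weighted average = (0.07·50.7 + 0.07·88.2 + 0.07·56.0 + 0.45·7.0) / (0.07 + 0.07 + 0.07 + 0.45)
  = 16.7930 / 0.6600 = 25.44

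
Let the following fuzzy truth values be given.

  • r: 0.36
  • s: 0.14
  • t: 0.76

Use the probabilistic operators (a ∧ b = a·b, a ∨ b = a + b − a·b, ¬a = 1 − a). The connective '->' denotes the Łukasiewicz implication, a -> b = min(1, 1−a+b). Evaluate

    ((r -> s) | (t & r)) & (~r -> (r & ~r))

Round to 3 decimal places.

0.496

r -> s  [Łukasiewicz: min(1, 1−a+b)] with a=0.3600, b=0.1400 → 0.7800
t & r = a·b on (0.7600, 0.3600) = 0.2736
(r -> s) | (t & r) = a + b − a·b on (0.7800, 0.2736) = 0.8402
~r = 1 − 0.3600 = 0.6400
~r = 1 − 0.3600 = 0.6400
r & ~r = a·b on (0.3600, 0.6400) = 0.2304
~r -> (r & ~r)  [Łukasiewicz: min(1, 1−a+b)] with a=0.6400, b=0.2304 → 0.5904
((r -> s) | (t & r)) & (~r -> (r & ~r)) = a·b on (0.8402, 0.5904) = 0.4960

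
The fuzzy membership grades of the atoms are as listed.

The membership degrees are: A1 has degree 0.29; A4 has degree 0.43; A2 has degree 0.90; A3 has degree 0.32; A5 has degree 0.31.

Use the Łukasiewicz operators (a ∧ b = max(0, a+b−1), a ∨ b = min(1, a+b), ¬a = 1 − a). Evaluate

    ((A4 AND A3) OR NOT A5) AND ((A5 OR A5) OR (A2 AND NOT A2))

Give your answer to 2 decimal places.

A4 AND A3 = max(0, a+b−1) on (0.43, 0.32) = 0.00
NOT A5 = 1 − 0.31 = 0.69
(A4 AND A3) OR NOT A5 = min(1, a+b) on (0.00, 0.69) = 0.69
A5 OR A5 = min(1, a+b) on (0.31, 0.31) = 0.62
NOT A2 = 1 − 0.90 = 0.10
A2 AND NOT A2 = max(0, a+b−1) on (0.90, 0.10) = 0.00
(A5 OR A5) OR (A2 AND NOT A2) = min(1, a+b) on (0.62, 0.00) = 0.62
((A4 AND A3) OR NOT A5) AND ((A5 OR A5) OR (A2 AND NOT A2)) = max(0, a+b−1) on (0.69, 0.62) = 0.31

0.31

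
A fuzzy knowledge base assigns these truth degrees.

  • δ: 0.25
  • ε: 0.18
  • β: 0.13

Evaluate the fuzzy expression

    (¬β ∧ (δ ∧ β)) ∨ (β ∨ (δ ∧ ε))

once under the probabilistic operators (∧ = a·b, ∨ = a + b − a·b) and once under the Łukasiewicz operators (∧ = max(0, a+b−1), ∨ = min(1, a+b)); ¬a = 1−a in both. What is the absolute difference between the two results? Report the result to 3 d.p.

0.063

Under probabilistic:
  ¬β = 1 − 0.1300 = 0.8700
  δ ∧ β = a·b on (0.2500, 0.1300) = 0.0325
  ¬β ∧ (δ ∧ β) = a·b on (0.8700, 0.0325) = 0.0283
  δ ∧ ε = a·b on (0.2500, 0.1800) = 0.0450
  β ∨ (δ ∧ ε) = a + b − a·b on (0.1300, 0.0450) = 0.1691
  (¬β ∧ (δ ∧ β)) ∨ (β ∨ (δ ∧ ε)) = a + b − a·b on (0.0283, 0.1691) = 0.1926
  → value = 0.1926
Under Łukasiewicz:
  ¬β = 1 − 0.13 = 0.87
  δ ∧ β = max(0, a+b−1) on (0.25, 0.13) = 0.00
  ¬β ∧ (δ ∧ β) = max(0, a+b−1) on (0.87, 0.00) = 0.00
  δ ∧ ε = max(0, a+b−1) on (0.25, 0.18) = 0.00
  β ∨ (δ ∧ ε) = min(1, a+b) on (0.13, 0.00) = 0.13
  (¬β ∧ (δ ∧ β)) ∨ (β ∨ (δ ∧ ε)) = min(1, a+b) on (0.00, 0.13) = 0.13
  → value = 0.1300
|0.1926 − 0.1300| = 0.063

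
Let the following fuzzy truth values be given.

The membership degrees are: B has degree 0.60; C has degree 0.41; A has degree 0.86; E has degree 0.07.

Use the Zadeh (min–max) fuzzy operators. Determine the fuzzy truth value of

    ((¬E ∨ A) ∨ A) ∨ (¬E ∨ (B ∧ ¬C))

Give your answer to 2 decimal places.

¬E = 1 − 0.07 = 0.93
¬E ∨ A = max(a, b) on (0.93, 0.86) = 0.93
(¬E ∨ A) ∨ A = max(a, b) on (0.93, 0.86) = 0.93
¬E = 1 − 0.07 = 0.93
¬C = 1 − 0.41 = 0.59
B ∧ ¬C = min(a, b) on (0.60, 0.59) = 0.59
¬E ∨ (B ∧ ¬C) = max(a, b) on (0.93, 0.59) = 0.93
((¬E ∨ A) ∨ A) ∨ (¬E ∨ (B ∧ ¬C)) = max(a, b) on (0.93, 0.93) = 0.93

0.93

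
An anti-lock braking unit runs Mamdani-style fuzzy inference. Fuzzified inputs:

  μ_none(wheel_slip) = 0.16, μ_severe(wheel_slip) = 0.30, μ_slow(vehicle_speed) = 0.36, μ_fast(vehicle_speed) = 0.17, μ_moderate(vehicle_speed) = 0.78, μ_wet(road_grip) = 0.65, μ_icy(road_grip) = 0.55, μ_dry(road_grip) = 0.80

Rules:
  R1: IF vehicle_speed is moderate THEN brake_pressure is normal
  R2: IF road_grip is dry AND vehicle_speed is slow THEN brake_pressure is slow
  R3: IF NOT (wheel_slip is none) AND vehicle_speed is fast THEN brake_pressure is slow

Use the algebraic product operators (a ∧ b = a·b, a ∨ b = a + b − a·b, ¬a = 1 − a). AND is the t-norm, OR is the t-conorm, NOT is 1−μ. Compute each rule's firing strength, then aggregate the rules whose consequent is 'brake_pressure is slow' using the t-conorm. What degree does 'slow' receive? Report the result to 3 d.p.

0.390

R1: moderate=0.78 → w = 0.7800
R2: dry=0.80, slow=0.36; AND[a·b] → w = 0.2880
R3: ¬none=1−0.16=0.84, fast=0.17; AND[a·b] → w = 0.1428
Rules with consequent 'slow': {R2, R3} → strengths 0.2880, 0.1428
Aggregate via t-conorm [a + b − a·b]: 0.3897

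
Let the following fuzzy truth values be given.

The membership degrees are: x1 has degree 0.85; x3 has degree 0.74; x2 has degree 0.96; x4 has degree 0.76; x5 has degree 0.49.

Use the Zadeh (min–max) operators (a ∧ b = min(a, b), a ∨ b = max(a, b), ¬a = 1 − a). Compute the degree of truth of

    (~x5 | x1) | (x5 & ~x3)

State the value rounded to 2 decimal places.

~x5 = 1 − 0.49 = 0.51
~x5 | x1 = max(a, b) on (0.51, 0.85) = 0.85
~x3 = 1 − 0.74 = 0.26
x5 & ~x3 = min(a, b) on (0.49, 0.26) = 0.26
(~x5 | x1) | (x5 & ~x3) = max(a, b) on (0.85, 0.26) = 0.85

0.85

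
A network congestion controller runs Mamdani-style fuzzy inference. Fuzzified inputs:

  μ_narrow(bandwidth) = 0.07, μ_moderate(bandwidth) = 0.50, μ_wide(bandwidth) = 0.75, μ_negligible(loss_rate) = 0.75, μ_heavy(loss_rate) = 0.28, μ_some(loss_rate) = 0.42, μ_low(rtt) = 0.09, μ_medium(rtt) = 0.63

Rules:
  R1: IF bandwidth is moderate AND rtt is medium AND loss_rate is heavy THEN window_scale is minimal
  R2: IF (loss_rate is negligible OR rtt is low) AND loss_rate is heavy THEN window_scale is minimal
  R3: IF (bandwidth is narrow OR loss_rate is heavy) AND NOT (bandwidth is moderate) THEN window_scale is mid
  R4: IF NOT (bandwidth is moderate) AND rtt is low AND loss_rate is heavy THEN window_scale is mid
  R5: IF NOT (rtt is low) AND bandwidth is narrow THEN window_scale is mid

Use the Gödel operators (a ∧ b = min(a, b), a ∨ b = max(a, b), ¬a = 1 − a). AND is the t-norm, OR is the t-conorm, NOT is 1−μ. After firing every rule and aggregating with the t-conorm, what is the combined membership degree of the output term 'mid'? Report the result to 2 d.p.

R1: moderate=0.50, medium=0.63, heavy=0.28; AND[min(a, b)] → w = 0.28
R2: (negligible=0.75 OR low=0.09) = 0.75; AND[min(a, b)] with heavy=0.28 → w = 0.28
R3: (narrow=0.07 OR heavy=0.28) = 0.28; AND[min(a, b)] with ¬moderate=1−0.50=0.50 → w = 0.28
R4: ¬moderate=1−0.50=0.50, low=0.09, heavy=0.28; AND[min(a, b)] → w = 0.09
R5: ¬low=1−0.09=0.91, narrow=0.07; AND[min(a, b)] → w = 0.07
Rules with consequent 'mid': {R3, R4, R5} → strengths 0.28, 0.09, 0.07
Aggregate via t-conorm [max(a, b)]: 0.28

0.28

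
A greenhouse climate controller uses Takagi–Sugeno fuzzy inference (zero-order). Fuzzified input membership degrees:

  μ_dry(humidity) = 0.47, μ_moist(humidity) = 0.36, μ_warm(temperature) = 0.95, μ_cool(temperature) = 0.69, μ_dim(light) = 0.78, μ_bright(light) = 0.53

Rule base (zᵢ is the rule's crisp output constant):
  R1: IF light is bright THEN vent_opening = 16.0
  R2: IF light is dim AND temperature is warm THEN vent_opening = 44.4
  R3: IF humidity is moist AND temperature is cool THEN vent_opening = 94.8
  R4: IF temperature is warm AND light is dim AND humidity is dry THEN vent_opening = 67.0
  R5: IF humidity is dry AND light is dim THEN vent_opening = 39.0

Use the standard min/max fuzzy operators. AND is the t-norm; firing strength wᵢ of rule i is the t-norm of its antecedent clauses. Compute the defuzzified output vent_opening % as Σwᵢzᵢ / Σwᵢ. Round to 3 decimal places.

R1 (z=16.0): bright=0.53 → w = 0.53
R2 (z=44.4): dim=0.78, warm=0.95; AND[min(a, b)] → w = 0.78
R3 (z=94.8): moist=0.36, cool=0.69; AND[min(a, b)] → w = 0.36
R4 (z=67.0): warm=0.95, dim=0.78, dry=0.47; AND[min(a, b)] → w = 0.47
R5 (z=39.0): dry=0.47, dim=0.78; AND[min(a, b)] → w = 0.47
Weighted average = (0.53·16.0 + 0.78·44.4 + 0.36·94.8 + 0.47·67.0 + 0.47·39.0) / (0.53 + 0.78 + 0.36 + 0.47 + 0.47)
  = 127.0600 / 2.6100 = 48.682

48.682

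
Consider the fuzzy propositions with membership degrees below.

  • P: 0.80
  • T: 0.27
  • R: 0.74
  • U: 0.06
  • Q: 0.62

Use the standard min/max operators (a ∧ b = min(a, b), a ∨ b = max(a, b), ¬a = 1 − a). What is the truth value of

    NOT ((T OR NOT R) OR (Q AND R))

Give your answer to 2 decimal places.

0.38

NOT R = 1 − 0.74 = 0.26
T OR NOT R = max(a, b) on (0.27, 0.26) = 0.27
Q AND R = min(a, b) on (0.62, 0.74) = 0.62
(T OR NOT R) OR (Q AND R) = max(a, b) on (0.27, 0.62) = 0.62
NOT ((T OR NOT R) OR (Q AND R)) = 1 − 0.62 = 0.38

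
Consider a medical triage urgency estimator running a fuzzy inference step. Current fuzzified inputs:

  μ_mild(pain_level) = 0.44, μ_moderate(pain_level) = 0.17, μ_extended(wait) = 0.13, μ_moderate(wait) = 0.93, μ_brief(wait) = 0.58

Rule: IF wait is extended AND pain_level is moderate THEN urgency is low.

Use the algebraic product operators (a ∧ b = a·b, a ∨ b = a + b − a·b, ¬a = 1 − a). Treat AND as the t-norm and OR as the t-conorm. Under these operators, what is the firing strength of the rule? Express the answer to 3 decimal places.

firing strength: extended=0.13, moderate=0.17; AND[a·b] → w = 0.0221

0.022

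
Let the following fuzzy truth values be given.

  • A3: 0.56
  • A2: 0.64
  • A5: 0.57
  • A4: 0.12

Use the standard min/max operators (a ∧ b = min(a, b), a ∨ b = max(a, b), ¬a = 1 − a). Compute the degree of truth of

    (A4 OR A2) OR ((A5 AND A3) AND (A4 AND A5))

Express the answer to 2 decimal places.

0.64

A4 OR A2 = max(a, b) on (0.12, 0.64) = 0.64
A5 AND A3 = min(a, b) on (0.57, 0.56) = 0.56
A4 AND A5 = min(a, b) on (0.12, 0.57) = 0.12
(A5 AND A3) AND (A4 AND A5) = min(a, b) on (0.56, 0.12) = 0.12
(A4 OR A2) OR ((A5 AND A3) AND (A4 AND A5)) = max(a, b) on (0.64, 0.12) = 0.64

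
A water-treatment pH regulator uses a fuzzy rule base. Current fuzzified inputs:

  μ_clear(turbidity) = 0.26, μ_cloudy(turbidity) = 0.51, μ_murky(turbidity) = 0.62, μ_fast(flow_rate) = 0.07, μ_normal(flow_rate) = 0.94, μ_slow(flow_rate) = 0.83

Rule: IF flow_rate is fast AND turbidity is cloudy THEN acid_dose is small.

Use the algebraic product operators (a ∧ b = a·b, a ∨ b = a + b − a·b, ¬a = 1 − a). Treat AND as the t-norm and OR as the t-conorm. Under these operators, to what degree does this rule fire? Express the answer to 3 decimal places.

firing strength: fast=0.07, cloudy=0.51; AND[a·b] → w = 0.0357

0.036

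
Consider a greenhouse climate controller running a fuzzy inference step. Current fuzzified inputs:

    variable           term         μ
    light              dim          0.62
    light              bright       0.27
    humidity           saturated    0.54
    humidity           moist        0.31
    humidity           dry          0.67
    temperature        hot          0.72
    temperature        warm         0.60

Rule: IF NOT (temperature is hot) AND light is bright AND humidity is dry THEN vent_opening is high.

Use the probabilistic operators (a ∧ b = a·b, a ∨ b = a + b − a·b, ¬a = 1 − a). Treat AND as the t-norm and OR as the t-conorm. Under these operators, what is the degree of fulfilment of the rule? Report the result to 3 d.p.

firing strength: ¬hot=1−0.72=0.28, bright=0.27, dry=0.67; AND[a·b] → w = 0.0507

0.051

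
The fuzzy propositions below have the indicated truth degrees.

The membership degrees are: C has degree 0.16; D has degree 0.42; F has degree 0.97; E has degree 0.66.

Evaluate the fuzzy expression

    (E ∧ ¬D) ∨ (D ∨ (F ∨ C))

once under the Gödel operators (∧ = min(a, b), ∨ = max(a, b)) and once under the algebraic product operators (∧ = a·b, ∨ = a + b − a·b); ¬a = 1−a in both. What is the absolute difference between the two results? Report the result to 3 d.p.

Under Gödel:
  ¬D = 1 − 0.42 = 0.58
  E ∧ ¬D = min(a, b) on (0.66, 0.58) = 0.58
  F ∨ C = max(a, b) on (0.97, 0.16) = 0.97
  D ∨ (F ∨ C) = max(a, b) on (0.42, 0.97) = 0.97
  (E ∧ ¬D) ∨ (D ∨ (F ∨ C)) = max(a, b) on (0.58, 0.97) = 0.97
  → value = 0.9700
Under algebraic product:
  ¬D = 1 − 0.4200 = 0.5800
  E ∧ ¬D = a·b on (0.6600, 0.5800) = 0.3828
  F ∨ C = a + b − a·b on (0.9700, 0.1600) = 0.9748
  D ∨ (F ∨ C) = a + b − a·b on (0.4200, 0.9748) = 0.9854
  (E ∧ ¬D) ∨ (D ∨ (F ∨ C)) = a + b − a·b on (0.3828, 0.9854) = 0.9910
  → value = 0.9910
|0.9700 − 0.9910| = 0.021

0.021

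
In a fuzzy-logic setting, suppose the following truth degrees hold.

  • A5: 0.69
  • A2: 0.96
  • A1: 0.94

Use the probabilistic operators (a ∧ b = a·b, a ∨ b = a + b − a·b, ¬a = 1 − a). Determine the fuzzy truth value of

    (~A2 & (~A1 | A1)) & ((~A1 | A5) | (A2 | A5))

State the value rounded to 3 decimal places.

~A2 = 1 − 0.9600 = 0.0400
~A1 = 1 − 0.9400 = 0.0600
~A1 | A1 = a + b − a·b on (0.0600, 0.9400) = 0.9436
~A2 & (~A1 | A1) = a·b on (0.0400, 0.9436) = 0.0377
~A1 = 1 − 0.9400 = 0.0600
~A1 | A5 = a + b − a·b on (0.0600, 0.6900) = 0.7086
A2 | A5 = a + b − a·b on (0.9600, 0.6900) = 0.9876
(~A1 | A5) | (A2 | A5) = a + b − a·b on (0.7086, 0.9876) = 0.9964
(~A2 & (~A1 | A1)) & ((~A1 | A5) | (A2 | A5)) = a·b on (0.0377, 0.9964) = 0.0376

0.038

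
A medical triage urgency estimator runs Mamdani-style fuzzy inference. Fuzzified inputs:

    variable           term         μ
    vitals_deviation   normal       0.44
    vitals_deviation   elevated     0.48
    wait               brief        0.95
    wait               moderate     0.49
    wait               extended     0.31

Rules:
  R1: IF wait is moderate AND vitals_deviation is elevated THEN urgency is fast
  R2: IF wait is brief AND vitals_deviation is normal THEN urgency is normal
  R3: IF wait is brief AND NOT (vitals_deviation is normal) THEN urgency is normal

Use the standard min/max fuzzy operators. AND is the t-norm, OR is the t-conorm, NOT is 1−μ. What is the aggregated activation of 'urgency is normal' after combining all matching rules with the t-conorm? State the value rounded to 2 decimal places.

R1: moderate=0.49, elevated=0.48; AND[min(a, b)] → w = 0.48
R2: brief=0.95, normal=0.44; AND[min(a, b)] → w = 0.44
R3: brief=0.95, ¬normal=1−0.44=0.56; AND[min(a, b)] → w = 0.56
Rules with consequent 'normal': {R2, R3} → strengths 0.44, 0.56
Aggregate via t-conorm [max(a, b)]: 0.56

0.56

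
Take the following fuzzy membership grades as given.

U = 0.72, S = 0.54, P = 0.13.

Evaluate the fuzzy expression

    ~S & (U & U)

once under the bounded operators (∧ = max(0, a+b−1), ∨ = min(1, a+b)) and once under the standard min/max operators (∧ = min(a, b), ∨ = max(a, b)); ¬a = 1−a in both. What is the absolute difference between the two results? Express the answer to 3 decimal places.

Under bounded:
  ~S = 1 − 0.54 = 0.46
  U & U = max(0, a+b−1) on (0.72, 0.72) = 0.44
  ~S & (U & U) = max(0, a+b−1) on (0.46, 0.44) = 0.00
  → value = 0.0000
Under standard min/max:
  ~S = 1 − 0.54 = 0.46
  U & U = min(a, b) on (0.72, 0.72) = 0.72
  ~S & (U & U) = min(a, b) on (0.46, 0.72) = 0.46
  → value = 0.4600
|0.0000 − 0.4600| = 0.460

0.460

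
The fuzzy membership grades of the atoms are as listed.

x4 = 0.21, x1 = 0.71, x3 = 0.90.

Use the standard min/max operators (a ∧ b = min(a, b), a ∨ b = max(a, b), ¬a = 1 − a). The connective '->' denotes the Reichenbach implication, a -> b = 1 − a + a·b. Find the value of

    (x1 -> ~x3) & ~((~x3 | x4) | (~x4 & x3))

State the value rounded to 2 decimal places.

~x3 = 1 − 0.90 = 0.10
x1 -> ~x3  [Reichenbach: 1 − a + a·b] with a=0.71, b=0.10 → 0.36
~x3 = 1 − 0.90 = 0.10
~x3 | x4 = max(a, b) on (0.10, 0.21) = 0.21
~x4 = 1 − 0.21 = 0.79
~x4 & x3 = min(a, b) on (0.79, 0.90) = 0.79
(~x3 | x4) | (~x4 & x3) = max(a, b) on (0.21, 0.79) = 0.79
~((~x3 | x4) | (~x4 & x3)) = 1 − 0.79 = 0.21
(x1 -> ~x3) & ~((~x3 | x4) | (~x4 & x3)) = min(a, b) on (0.36, 0.21) = 0.21

0.21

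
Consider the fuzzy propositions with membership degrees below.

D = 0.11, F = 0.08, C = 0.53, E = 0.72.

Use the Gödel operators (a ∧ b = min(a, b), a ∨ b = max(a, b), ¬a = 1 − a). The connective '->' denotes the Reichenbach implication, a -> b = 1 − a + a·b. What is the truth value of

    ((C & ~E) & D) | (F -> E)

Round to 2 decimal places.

0.98

~E = 1 − 0.72 = 0.28
C & ~E = min(a, b) on (0.53, 0.28) = 0.28
(C & ~E) & D = min(a, b) on (0.28, 0.11) = 0.11
F -> E  [Reichenbach: 1 − a + a·b] with a=0.08, b=0.72 → 0.98
((C & ~E) & D) | (F -> E) = max(a, b) on (0.11, 0.98) = 0.98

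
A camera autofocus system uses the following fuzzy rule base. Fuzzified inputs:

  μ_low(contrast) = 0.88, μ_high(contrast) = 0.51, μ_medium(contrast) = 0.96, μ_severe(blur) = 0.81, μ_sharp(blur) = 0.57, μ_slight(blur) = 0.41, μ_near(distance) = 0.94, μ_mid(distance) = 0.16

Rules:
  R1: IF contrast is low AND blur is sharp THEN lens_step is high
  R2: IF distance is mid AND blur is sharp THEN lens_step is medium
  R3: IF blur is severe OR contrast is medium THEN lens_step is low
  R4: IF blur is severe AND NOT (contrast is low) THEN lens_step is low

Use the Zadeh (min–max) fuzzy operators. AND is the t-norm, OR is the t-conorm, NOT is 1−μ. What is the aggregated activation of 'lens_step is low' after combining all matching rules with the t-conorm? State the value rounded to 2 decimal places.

0.96

R1: low=0.88, sharp=0.57; AND[min(a, b)] → w = 0.57
R2: mid=0.16, sharp=0.57; AND[min(a, b)] → w = 0.16
R3: severe=0.81, medium=0.96; OR[max(a, b)] → w = 0.96
R4: severe=0.81, ¬low=1−0.88=0.12; AND[min(a, b)] → w = 0.12
Rules with consequent 'low': {R3, R4} → strengths 0.96, 0.12
Aggregate via t-conorm [max(a, b)]: 0.96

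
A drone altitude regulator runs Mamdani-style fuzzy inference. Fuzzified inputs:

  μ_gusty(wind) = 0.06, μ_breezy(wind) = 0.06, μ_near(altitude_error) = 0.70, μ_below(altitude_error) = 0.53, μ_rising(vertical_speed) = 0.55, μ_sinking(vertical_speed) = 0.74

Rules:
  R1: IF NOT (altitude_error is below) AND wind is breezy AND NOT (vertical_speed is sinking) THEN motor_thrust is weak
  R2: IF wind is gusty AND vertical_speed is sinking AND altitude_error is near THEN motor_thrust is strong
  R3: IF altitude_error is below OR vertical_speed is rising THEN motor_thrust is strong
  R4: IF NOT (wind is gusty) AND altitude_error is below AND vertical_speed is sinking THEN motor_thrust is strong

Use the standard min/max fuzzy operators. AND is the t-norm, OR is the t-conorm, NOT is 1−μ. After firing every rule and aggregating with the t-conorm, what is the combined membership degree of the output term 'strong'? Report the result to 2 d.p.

R1: ¬below=1−0.53=0.47, breezy=0.06, ¬sinking=1−0.74=0.26; AND[min(a, b)] → w = 0.06
R2: gusty=0.06, sinking=0.74, near=0.70; AND[min(a, b)] → w = 0.06
R3: below=0.53, rising=0.55; OR[max(a, b)] → w = 0.55
R4: ¬gusty=1−0.06=0.94, below=0.53, sinking=0.74; AND[min(a, b)] → w = 0.53
Rules with consequent 'strong': {R2, R3, R4} → strengths 0.06, 0.55, 0.53
Aggregate via t-conorm [max(a, b)]: 0.55

0.55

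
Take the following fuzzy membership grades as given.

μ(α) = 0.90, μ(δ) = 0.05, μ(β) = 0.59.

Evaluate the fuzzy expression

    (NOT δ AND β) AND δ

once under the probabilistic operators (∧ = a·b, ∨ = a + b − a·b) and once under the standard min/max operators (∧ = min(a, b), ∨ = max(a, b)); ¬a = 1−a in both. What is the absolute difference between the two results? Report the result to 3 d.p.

0.022

Under probabilistic:
  NOT δ = 1 − 0.0500 = 0.9500
  NOT δ AND β = a·b on (0.9500, 0.5900) = 0.5605
  (NOT δ AND β) AND δ = a·b on (0.5605, 0.0500) = 0.0280
  → value = 0.0280
Under standard min/max:
  NOT δ = 1 − 0.05 = 0.95
  NOT δ AND β = min(a, b) on (0.95, 0.59) = 0.59
  (NOT δ AND β) AND δ = min(a, b) on (0.59, 0.05) = 0.05
  → value = 0.0500
|0.0280 − 0.0500| = 0.022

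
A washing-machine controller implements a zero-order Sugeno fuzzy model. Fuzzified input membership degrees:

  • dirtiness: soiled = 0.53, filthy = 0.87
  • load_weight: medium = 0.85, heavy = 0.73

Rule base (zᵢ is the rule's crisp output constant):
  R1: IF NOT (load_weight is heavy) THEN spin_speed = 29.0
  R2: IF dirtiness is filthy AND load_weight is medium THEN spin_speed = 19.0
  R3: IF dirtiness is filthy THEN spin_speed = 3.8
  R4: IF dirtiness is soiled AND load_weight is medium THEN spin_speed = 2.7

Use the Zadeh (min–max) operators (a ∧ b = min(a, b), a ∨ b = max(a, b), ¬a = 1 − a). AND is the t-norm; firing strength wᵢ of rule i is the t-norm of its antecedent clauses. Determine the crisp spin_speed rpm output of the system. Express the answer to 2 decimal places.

R1 (z=29.0): ¬heavy=1−0.73=0.27 → w = 0.27
R2 (z=19.0): filthy=0.87, medium=0.85; AND[min(a, b)] → w = 0.85
R3 (z=3.8): filthy=0.87 → w = 0.87
R4 (z=2.7): soiled=0.53, medium=0.85; AND[min(a, b)] → w = 0.53
Weighted average = (0.27·29.0 + 0.85·19.0 + 0.87·3.8 + 0.53·2.7) / (0.27 + 0.85 + 0.87 + 0.53)
  = 28.7170 / 2.5200 = 11.40

11.40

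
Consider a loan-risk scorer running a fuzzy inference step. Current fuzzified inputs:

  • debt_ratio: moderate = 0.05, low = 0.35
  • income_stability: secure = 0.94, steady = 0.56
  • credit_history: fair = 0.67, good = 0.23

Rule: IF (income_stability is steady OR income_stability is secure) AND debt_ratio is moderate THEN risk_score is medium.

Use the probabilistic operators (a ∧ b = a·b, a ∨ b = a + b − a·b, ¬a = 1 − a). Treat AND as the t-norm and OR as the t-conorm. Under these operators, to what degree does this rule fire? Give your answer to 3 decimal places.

0.049

firing strength: (steady=0.56 OR secure=0.94) = 0.9736; AND[a·b] with moderate=0.05 → w = 0.0487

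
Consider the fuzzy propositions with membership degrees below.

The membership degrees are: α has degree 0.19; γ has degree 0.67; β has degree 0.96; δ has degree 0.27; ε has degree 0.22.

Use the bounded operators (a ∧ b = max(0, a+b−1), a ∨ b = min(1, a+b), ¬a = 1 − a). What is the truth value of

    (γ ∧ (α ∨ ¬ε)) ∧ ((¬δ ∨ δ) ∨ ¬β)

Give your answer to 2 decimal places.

¬ε = 1 − 0.22 = 0.78
α ∨ ¬ε = min(1, a+b) on (0.19, 0.78) = 0.97
γ ∧ (α ∨ ¬ε) = max(0, a+b−1) on (0.67, 0.97) = 0.64
¬δ = 1 − 0.27 = 0.73
¬δ ∨ δ = min(1, a+b) on (0.73, 0.27) = 1.00
¬β = 1 − 0.96 = 0.04
(¬δ ∨ δ) ∨ ¬β = min(1, a+b) on (1.00, 0.04) = 1.00
(γ ∧ (α ∨ ¬ε)) ∧ ((¬δ ∨ δ) ∨ ¬β) = max(0, a+b−1) on (0.64, 1.00) = 0.64

0.64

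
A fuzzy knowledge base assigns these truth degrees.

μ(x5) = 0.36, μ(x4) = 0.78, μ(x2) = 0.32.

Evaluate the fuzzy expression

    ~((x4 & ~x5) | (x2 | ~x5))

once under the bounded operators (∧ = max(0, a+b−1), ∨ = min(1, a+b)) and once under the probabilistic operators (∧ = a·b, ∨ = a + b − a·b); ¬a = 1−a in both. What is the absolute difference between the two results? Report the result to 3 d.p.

Under bounded:
  ~x5 = 1 − 0.36 = 0.64
  x4 & ~x5 = max(0, a+b−1) on (0.78, 0.64) = 0.42
  ~x5 = 1 − 0.36 = 0.64
  x2 | ~x5 = min(1, a+b) on (0.32, 0.64) = 0.96
  (x4 & ~x5) | (x2 | ~x5) = min(1, a+b) on (0.42, 0.96) = 1.00
  ~((x4 & ~x5) | (x2 | ~x5)) = 1 − 1.00 = 0.00
  → value = 0.0000
Under probabilistic:
  ~x5 = 1 − 0.3600 = 0.6400
  x4 & ~x5 = a·b on (0.7800, 0.6400) = 0.4992
  ~x5 = 1 − 0.3600 = 0.6400
  x2 | ~x5 = a + b − a·b on (0.3200, 0.6400) = 0.7552
  (x4 & ~x5) | (x2 | ~x5) = a + b − a·b on (0.4992, 0.7552) = 0.8774
  ~((x4 & ~x5) | (x2 | ~x5)) = 1 − 0.8774 = 0.1226
  → value = 0.1226
|0.0000 − 0.1226| = 0.123

0.123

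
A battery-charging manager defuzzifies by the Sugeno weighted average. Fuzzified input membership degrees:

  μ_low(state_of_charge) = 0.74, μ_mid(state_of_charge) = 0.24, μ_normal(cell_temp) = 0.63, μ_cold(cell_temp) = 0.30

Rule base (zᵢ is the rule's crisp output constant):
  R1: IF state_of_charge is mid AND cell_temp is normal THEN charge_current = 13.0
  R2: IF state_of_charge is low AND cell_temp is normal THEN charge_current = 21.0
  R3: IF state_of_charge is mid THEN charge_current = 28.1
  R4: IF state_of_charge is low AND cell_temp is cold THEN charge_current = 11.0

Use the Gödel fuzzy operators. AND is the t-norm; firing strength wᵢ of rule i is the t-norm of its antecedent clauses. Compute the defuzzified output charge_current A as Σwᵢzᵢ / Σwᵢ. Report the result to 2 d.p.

R1 (z=13.0): mid=0.24, normal=0.63; AND[min(a, b)] → w = 0.24
R2 (z=21.0): low=0.74, normal=0.63; AND[min(a, b)] → w = 0.63
R3 (z=28.1): mid=0.24 → w = 0.24
R4 (z=11.0): low=0.74, cold=0.30; AND[min(a, b)] → w = 0.30
Weighted average = (0.24·13.0 + 0.63·21.0 + 0.24·28.1 + 0.30·11.0) / (0.24 + 0.63 + 0.24 + 0.30)
  = 26.3940 / 1.4100 = 18.72

18.72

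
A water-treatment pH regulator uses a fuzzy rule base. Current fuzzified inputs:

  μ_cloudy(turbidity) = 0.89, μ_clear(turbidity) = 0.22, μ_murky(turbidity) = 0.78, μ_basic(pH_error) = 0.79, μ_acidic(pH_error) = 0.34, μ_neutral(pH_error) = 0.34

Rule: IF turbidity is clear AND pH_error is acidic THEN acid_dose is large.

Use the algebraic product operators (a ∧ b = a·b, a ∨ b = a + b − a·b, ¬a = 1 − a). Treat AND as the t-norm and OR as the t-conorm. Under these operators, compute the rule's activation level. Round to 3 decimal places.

firing strength: clear=0.22, acidic=0.34; AND[a·b] → w = 0.0748

0.075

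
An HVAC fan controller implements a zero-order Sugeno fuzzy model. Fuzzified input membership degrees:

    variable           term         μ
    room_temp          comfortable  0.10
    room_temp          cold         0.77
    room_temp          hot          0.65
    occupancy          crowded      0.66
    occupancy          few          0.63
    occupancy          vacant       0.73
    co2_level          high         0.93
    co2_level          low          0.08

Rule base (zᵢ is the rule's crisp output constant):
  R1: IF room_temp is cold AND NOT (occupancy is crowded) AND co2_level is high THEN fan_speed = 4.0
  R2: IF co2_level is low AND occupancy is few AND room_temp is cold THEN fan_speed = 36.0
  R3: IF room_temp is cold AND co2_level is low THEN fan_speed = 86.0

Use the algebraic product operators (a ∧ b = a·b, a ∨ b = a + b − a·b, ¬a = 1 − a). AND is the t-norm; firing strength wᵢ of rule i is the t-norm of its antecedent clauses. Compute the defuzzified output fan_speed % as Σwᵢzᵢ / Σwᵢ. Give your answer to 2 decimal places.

22.30

R1 (z=4.0): cold=0.77, ¬crowded=1−0.66=0.34, high=0.93; AND[a·b] → w = 0.2435
R2 (z=36.0): low=0.08, few=0.63, cold=0.77; AND[a·b] → w = 0.0388
R3 (z=86.0): cold=0.77, low=0.08; AND[a·b] → w = 0.0616
Weighted average = (0.2435·4.0 + 0.0388·36.0 + 0.0616·86.0) / (0.2435 + 0.0388 + 0.0616)
  = 7.6686 / 0.3439 = 22.30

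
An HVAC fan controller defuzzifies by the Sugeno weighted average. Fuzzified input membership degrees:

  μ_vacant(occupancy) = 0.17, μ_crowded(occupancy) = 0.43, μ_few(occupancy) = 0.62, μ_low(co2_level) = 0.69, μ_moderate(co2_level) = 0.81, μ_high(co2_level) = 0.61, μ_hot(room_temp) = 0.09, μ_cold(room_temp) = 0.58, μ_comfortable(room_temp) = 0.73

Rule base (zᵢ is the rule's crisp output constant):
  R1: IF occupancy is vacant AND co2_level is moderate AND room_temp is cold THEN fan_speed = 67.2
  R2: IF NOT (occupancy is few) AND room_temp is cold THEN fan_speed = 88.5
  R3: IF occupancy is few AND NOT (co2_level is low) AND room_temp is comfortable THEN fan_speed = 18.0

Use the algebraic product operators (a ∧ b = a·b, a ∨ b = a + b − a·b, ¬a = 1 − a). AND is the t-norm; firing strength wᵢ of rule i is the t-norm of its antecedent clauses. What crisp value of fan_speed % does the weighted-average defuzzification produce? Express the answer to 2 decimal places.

R1 (z=67.2): vacant=0.17, moderate=0.81, cold=0.58; AND[a·b] → w = 0.0799
R2 (z=88.5): ¬few=1−0.62=0.38, cold=0.58; AND[a·b] → w = 0.2204
R3 (z=18.0): few=0.62, ¬low=1−0.69=0.31, comfortable=0.73; AND[a·b] → w = 0.1403
Weighted average = (0.0799·67.2 + 0.2204·88.5 + 0.1403·18.0) / (0.0799 + 0.2204 + 0.1403)
  = 27.3979 / 0.4406 = 62.19

62.19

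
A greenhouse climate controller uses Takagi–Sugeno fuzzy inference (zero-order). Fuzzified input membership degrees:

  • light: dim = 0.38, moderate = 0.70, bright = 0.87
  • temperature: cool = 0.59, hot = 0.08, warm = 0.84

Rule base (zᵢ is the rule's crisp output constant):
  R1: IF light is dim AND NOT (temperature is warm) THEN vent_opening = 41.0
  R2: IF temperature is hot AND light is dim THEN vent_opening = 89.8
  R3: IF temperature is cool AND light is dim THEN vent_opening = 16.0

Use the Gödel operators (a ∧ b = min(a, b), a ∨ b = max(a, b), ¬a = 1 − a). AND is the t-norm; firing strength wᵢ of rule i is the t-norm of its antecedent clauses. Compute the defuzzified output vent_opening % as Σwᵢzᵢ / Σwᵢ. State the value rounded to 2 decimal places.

R1 (z=41.0): dim=0.38, ¬warm=1−0.84=0.16; AND[min(a, b)] → w = 0.16
R2 (z=89.8): hot=0.08, dim=0.38; AND[min(a, b)] → w = 0.08
R3 (z=16.0): cool=0.59, dim=0.38; AND[min(a, b)] → w = 0.38
Weighted average = (0.16·41.0 + 0.08·89.8 + 0.38·16.0) / (0.16 + 0.08 + 0.38)
  = 19.8240 / 0.6200 = 31.97

31.97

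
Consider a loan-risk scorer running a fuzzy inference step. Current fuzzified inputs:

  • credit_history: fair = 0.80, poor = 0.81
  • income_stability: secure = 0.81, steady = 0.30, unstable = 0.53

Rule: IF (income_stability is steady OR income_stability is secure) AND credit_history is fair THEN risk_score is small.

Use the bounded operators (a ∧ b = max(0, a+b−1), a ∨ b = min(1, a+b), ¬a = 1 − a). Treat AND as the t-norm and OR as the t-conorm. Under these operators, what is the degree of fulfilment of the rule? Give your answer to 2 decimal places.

firing strength: (steady=0.30 OR secure=0.81) = 1.00; AND[max(0, a+b−1)] with fair=0.80 → w = 0.80

0.80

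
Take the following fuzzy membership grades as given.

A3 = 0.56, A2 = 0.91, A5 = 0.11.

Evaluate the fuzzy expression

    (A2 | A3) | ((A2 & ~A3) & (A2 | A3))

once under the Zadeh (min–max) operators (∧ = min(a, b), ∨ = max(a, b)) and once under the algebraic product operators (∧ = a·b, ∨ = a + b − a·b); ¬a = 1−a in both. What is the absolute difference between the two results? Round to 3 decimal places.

Under Zadeh (min–max):
  A2 | A3 = max(a, b) on (0.91, 0.56) = 0.91
  ~A3 = 1 − 0.56 = 0.44
  A2 & ~A3 = min(a, b) on (0.91, 0.44) = 0.44
  A2 | A3 = max(a, b) on (0.91, 0.56) = 0.91
  (A2 & ~A3) & (A2 | A3) = min(a, b) on (0.44, 0.91) = 0.44
  (A2 | A3) | ((A2 & ~A3) & (A2 | A3)) = max(a, b) on (0.91, 0.44) = 0.91
  → value = 0.9100
Under algebraic product:
  A2 | A3 = a + b − a·b on (0.9100, 0.5600) = 0.9604
  ~A3 = 1 − 0.5600 = 0.4400
  A2 & ~A3 = a·b on (0.9100, 0.4400) = 0.4004
  A2 | A3 = a + b − a·b on (0.9100, 0.5600) = 0.9604
  (A2 & ~A3) & (A2 | A3) = a·b on (0.4004, 0.9604) = 0.3845
  (A2 | A3) | ((A2 & ~A3) & (A2 | A3)) = a + b − a·b on (0.9604, 0.3845) = 0.9756
  → value = 0.9756
|0.9100 − 0.9756| = 0.066

0.066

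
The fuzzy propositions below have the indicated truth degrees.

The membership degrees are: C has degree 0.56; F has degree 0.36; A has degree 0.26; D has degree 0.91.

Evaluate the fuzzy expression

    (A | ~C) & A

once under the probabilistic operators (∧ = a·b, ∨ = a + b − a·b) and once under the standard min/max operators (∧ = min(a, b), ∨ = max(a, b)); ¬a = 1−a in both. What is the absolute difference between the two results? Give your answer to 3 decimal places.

Under probabilistic:
  ~C = 1 − 0.5600 = 0.4400
  A | ~C = a + b − a·b on (0.2600, 0.4400) = 0.5856
  (A | ~C) & A = a·b on (0.5856, 0.2600) = 0.1523
  → value = 0.1523
Under standard min/max:
  ~C = 1 − 0.56 = 0.44
  A | ~C = max(a, b) on (0.26, 0.44) = 0.44
  (A | ~C) & A = min(a, b) on (0.44, 0.26) = 0.26
  → value = 0.2600
|0.1523 − 0.2600| = 0.108

0.108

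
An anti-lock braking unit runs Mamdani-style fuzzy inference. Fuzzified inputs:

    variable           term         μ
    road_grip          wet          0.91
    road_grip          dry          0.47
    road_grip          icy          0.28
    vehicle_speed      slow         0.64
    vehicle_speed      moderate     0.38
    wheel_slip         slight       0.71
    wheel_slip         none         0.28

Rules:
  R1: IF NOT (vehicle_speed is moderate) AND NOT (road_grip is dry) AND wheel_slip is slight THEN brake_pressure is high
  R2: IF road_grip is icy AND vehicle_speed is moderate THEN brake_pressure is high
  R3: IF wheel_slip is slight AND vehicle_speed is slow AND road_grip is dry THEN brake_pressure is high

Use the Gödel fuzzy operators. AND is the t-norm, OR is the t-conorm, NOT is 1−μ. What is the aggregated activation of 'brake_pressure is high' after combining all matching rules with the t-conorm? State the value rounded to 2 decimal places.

R1: ¬moderate=1−0.38=0.62, ¬dry=1−0.47=0.53, slight=0.71; AND[min(a, b)] → w = 0.53
R2: icy=0.28, moderate=0.38; AND[min(a, b)] → w = 0.28
R3: slight=0.71, slow=0.64, dry=0.47; AND[min(a, b)] → w = 0.47
Rules with consequent 'high': {R1, R2, R3} → strengths 0.53, 0.28, 0.47
Aggregate via t-conorm [max(a, b)]: 0.53

0.53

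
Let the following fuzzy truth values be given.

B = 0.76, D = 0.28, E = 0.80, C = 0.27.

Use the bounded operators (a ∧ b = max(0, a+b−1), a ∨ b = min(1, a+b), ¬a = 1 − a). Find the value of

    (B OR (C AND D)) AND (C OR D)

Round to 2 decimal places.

0.31

C AND D = max(0, a+b−1) on (0.27, 0.28) = 0.00
B OR (C AND D) = min(1, a+b) on (0.76, 0.00) = 0.76
C OR D = min(1, a+b) on (0.27, 0.28) = 0.55
(B OR (C AND D)) AND (C OR D) = max(0, a+b−1) on (0.76, 0.55) = 0.31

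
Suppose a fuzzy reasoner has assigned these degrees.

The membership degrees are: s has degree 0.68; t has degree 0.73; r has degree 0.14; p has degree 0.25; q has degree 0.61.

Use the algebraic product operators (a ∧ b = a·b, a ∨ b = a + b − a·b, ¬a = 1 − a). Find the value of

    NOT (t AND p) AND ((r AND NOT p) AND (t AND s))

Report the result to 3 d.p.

0.043

t AND p = a·b on (0.7300, 0.2500) = 0.1825
NOT (t AND p) = 1 − 0.1825 = 0.8175
NOT p = 1 − 0.2500 = 0.7500
r AND NOT p = a·b on (0.1400, 0.7500) = 0.1050
t AND s = a·b on (0.7300, 0.6800) = 0.4964
(r AND NOT p) AND (t AND s) = a·b on (0.1050, 0.4964) = 0.0521
NOT (t AND p) AND ((r AND NOT p) AND (t AND s)) = a·b on (0.8175, 0.0521) = 0.0426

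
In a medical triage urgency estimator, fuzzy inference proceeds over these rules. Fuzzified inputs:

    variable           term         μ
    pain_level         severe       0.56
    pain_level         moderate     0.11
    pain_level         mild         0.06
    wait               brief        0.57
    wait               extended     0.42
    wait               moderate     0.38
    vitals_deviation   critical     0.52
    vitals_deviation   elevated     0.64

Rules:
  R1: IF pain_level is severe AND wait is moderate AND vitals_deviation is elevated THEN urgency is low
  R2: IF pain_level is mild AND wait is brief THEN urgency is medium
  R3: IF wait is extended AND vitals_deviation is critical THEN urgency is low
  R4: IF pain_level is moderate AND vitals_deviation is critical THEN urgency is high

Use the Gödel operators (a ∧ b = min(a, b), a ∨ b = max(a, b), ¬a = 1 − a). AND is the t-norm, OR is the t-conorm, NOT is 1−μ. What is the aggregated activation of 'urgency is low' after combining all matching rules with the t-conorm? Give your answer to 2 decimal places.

0.42

R1: severe=0.56, moderate=0.38, elevated=0.64; AND[min(a, b)] → w = 0.38
R2: mild=0.06, brief=0.57; AND[min(a, b)] → w = 0.06
R3: extended=0.42, critical=0.52; AND[min(a, b)] → w = 0.42
R4: moderate=0.11, critical=0.52; AND[min(a, b)] → w = 0.11
Rules with consequent 'low': {R1, R3} → strengths 0.38, 0.42
Aggregate via t-conorm [max(a, b)]: 0.42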